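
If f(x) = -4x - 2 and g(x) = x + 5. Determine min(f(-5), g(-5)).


f(-5) = 18
g(-5) = 0
min = 0

0


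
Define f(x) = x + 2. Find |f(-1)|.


f(-1) = 1
|1| = 1

1


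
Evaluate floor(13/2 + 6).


12


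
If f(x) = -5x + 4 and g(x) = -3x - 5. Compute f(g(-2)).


g(-2) = 1
f(1) = -1

-1


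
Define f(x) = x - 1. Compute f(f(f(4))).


f(4) = 3
f(3) = 2
f(2) = 1

1


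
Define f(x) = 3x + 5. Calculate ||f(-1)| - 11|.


f(-1) = 2
|2| = 2
|2 - 11| = 9

9


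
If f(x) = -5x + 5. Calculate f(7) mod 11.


f(7) = -30
-30 mod 11 = 3

3


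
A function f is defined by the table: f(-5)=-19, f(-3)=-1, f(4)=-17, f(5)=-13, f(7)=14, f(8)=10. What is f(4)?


Reading from the table at x = 4

-17


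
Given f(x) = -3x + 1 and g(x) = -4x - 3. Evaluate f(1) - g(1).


f(1) = -2
g(1) = -7
Difference = 5

5


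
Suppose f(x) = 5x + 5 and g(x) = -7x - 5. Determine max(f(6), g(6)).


f(6) = 35
g(6) = -47
max = 35

35


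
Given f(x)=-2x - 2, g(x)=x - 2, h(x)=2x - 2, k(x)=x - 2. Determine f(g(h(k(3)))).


2


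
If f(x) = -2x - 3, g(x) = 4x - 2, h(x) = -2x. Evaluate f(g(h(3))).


h(3) = -6
g(-6) = -26
f(-26) = 49

49


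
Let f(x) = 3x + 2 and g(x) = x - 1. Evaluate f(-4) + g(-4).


-15


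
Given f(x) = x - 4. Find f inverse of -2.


Solve x - 4 = -2
x = (-2 + 4) / 1 = 2

2


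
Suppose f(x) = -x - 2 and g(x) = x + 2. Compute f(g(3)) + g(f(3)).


f(g(3)) = -7
g(f(3)) = -3
Sum = -10

-10


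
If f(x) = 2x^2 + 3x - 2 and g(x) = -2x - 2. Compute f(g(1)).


g(1) = -4
f(-4) = 2*(-4)^2 + 3*(-4) - 2 = 18

18


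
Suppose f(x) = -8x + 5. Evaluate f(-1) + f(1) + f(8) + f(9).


-116


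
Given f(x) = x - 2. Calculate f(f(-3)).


f(-3) = -5
f(-5) = -7

-7


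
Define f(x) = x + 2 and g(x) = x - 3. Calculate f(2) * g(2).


f(2) = 4
g(2) = -1
Product = -4

-4


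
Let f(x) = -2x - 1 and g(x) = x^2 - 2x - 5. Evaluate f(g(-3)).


g(-3) = 10
f(10) = -21

-21


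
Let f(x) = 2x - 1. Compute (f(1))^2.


f(1) = 1
(1)^2 = 1

1


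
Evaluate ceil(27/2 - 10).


27/2 = 13.5
13.5 - 10 = 3.5
ceil(3.5) = 4

4


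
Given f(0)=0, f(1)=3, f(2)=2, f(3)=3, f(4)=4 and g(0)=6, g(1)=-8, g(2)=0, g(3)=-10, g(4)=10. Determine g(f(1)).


f(1) = 3
g(3) = -10

-10


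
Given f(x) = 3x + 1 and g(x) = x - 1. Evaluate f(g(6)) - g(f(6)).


f(g(6)) = 16
g(f(6)) = 18
Difference = -2

-2


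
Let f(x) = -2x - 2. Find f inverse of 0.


Solve -2x - 2 = 0
x = (0 + 2) / (-2) = -1

-1


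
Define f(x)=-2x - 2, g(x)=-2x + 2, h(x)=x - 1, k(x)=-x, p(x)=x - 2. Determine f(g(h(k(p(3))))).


-14


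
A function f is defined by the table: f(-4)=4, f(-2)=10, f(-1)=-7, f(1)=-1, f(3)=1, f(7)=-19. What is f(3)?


Reading from the table at x = 3

1


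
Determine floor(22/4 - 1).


22/4 = 5.5
5.5 - 1 = 4.5
floor(4.5) = 4

4


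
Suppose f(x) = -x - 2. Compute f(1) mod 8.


5


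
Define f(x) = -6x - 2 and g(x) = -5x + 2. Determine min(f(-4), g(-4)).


f(-4) = 22
g(-4) = 22
min = 22

22


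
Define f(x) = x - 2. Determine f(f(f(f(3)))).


f(3) = 1
f(1) = -1
f(-1) = -3
f(-3) = -5

-5


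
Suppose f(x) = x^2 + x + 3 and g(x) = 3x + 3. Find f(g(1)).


45


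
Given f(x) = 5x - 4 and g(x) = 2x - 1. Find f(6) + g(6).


f(6) = 26
g(6) = 11
Sum = 37

37


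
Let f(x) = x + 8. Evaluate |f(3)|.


11


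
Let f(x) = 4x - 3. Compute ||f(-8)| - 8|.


f(-8) = -35
|-35| = 35
|35 - 8| = 27

27


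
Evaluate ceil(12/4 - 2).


12/4 = 3
3 - 2 = 1
ceil(1) = 1

1


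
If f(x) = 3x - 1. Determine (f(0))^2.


f(0) = -1
(-1)^2 = 1

1


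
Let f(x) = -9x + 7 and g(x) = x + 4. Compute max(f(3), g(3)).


7


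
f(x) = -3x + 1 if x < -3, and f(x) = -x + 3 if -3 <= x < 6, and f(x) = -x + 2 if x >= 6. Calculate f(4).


4 satisfies -3 <= x < 6
f(4) = -1

-1


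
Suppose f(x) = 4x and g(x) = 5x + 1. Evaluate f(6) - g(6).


-7


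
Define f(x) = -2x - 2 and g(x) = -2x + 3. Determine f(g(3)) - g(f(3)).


f(g(3)) = 4
g(f(3)) = 19
Difference = -15

-15


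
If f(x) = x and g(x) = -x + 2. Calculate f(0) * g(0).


f(0) = 0
g(0) = 2
Product = 0

0


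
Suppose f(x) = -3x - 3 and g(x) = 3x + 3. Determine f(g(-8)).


g(-8) = -21
f(-21) = 60

60


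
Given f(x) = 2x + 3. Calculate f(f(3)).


f(3) = 9
f(9) = 21

21


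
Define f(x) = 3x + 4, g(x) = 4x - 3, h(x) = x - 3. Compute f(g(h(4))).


h(4) = 1
g(1) = 1
f(1) = 7

7


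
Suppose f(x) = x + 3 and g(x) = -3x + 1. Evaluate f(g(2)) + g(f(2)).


f(g(2)) = -2
g(f(2)) = -14
Sum = -16

-16


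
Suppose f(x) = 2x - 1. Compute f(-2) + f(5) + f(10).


f(-2) = -5
f(5) = 9
f(10) = 19
Sum = 23

23


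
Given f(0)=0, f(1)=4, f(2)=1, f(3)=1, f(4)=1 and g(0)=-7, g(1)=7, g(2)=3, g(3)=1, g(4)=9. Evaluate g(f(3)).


f(3) = 1
g(1) = 7

7


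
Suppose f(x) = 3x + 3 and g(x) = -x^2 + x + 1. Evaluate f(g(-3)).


g(-3) = -11
f(-11) = -30

-30


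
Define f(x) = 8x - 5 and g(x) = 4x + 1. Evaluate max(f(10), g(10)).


75


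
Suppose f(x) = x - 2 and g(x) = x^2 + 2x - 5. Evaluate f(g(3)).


g(3) = 10
f(10) = 8

8


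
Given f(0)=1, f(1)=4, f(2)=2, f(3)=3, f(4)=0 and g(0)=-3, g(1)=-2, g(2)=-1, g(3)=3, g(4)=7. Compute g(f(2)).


f(2) = 2
g(2) = -1

-1


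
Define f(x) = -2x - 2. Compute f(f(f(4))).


f(4) = -10
f(-10) = 18
f(18) = -38

-38


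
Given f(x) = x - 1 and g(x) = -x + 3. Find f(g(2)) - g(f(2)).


f(g(2)) = 0
g(f(2)) = 2
Difference = -2

-2


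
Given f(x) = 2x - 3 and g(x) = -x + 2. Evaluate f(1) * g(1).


-1


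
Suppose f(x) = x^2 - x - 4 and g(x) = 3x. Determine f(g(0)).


g(0) = 0
f(0) = 1*(0)^2 - 1*(0) - 4 = -4

-4


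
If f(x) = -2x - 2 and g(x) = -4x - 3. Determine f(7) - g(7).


f(7) = -16
g(7) = -31
Difference = 15

15


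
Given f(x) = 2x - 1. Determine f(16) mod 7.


f(16) = 31
31 mod 7 = 3

3


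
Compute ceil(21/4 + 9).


15


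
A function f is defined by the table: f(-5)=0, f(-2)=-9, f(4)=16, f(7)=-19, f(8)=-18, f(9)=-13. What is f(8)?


Reading from the table at x = 8

-18


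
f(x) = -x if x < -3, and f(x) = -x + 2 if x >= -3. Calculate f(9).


9 satisfies x >= -3
f(9) = -7

-7


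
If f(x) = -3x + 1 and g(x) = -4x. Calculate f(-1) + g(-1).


f(-1) = 4
g(-1) = 4
Sum = 8

8


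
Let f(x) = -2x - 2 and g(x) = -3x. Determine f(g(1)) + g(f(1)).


f(g(1)) = 4
g(f(1)) = 12
Sum = 16

16


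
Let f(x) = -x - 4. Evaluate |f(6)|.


f(6) = -10
|-10| = 10

10


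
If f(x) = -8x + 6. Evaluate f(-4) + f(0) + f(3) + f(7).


f(-4) = 38
f(0) = 6
f(3) = -18
f(7) = -50
Sum = -24

-24


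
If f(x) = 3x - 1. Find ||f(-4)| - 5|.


f(-4) = -13
|-13| = 13
|13 - 5| = 8

8


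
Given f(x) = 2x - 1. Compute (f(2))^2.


f(2) = 3
(3)^2 = 9

9


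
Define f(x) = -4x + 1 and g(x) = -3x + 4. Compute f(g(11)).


g(11) = -29
f(-29) = 117

117


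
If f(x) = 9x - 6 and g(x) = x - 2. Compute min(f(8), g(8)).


f(8) = 66
g(8) = 6
min = 6

6


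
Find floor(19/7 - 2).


19/7 = 2.7143
2.7143 - 2 = 0.7143
floor(0.7143) = 0

0


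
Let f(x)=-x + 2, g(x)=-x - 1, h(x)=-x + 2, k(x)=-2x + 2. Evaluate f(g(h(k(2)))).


k(2) = -2
h(-2) = 4
g(4) = -5
f(-5) = 7

7


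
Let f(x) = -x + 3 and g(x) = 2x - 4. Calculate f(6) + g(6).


f(6) = -3
g(6) = 8
Sum = 5

5


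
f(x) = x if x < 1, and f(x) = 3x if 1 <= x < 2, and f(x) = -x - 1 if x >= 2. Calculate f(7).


7 satisfies x >= 2
f(7) = -8

-8


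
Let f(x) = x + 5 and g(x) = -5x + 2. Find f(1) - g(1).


f(1) = 6
g(1) = -3
Difference = 9

9


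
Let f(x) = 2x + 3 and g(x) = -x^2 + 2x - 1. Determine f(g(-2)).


g(-2) = -9
f(-9) = -15

-15


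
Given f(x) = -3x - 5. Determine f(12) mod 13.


f(12) = -41
-41 mod 13 = 11

11


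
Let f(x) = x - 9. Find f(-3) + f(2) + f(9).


f(-3) = -12
f(2) = -7
f(9) = 0
Sum = -19

-19


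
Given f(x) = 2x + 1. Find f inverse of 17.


Solve 2x + 1 = 17
x = (17 - 1) / 2 = 8

8


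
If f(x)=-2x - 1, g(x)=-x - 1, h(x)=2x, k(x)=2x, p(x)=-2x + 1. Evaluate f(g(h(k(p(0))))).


p(0) = 1
k(1) = 2
h(2) = 4
g(4) = -5
f(-5) = 9

9


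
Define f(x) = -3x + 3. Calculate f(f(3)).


21


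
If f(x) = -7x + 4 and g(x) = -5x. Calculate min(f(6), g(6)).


f(6) = -38
g(6) = -30
min = -38

-38


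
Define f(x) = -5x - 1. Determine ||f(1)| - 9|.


f(1) = -6
|-6| = 6
|6 - 9| = 3

3


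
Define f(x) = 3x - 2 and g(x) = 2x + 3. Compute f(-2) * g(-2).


f(-2) = -8
g(-2) = -1
Product = 8

8


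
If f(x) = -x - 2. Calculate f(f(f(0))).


-2


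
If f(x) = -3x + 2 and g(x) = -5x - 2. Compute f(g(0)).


g(0) = -2
f(-2) = 8

8


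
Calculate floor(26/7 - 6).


26/7 = 3.7143
3.7143 - 6 = -2.2857
floor(-2.2857) = -3

-3


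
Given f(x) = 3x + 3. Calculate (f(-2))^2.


f(-2) = -3
(-3)^2 = 9

9


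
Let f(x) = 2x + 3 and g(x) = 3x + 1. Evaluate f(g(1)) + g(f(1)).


f(g(1)) = 11
g(f(1)) = 16
Sum = 27

27


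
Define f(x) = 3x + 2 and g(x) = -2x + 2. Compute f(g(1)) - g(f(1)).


f(g(1)) = 2
g(f(1)) = -8
Difference = 10

10


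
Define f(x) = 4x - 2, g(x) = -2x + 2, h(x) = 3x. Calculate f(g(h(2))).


h(2) = 6
g(6) = -10
f(-10) = -42

-42


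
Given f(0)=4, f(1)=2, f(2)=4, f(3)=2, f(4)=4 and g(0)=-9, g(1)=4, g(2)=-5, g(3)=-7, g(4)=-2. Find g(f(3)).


f(3) = 2
g(2) = -5

-5


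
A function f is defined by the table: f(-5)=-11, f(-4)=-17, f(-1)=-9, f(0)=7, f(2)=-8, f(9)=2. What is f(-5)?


Reading from the table at x = -5

-11


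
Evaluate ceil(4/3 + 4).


4/3 = 1.3333
1.3333 + 4 = 5.3333
ceil(5.3333) = 6

6


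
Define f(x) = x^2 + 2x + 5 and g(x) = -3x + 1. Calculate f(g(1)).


g(1) = -2
f(-2) = 1*(-2)^2 + 2*(-2) + 5 = 5

5


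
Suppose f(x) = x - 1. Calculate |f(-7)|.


f(-7) = -8
|-8| = 8

8


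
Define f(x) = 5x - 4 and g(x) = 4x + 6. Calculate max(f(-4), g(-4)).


-10


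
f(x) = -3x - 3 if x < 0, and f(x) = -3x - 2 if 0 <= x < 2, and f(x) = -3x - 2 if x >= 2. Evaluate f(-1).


0


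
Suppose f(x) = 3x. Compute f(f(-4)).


f(-4) = -12
f(-12) = -36

-36


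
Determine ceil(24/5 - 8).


-3


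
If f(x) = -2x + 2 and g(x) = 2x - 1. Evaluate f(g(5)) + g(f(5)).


f(g(5)) = -16
g(f(5)) = -17
Sum = -33

-33


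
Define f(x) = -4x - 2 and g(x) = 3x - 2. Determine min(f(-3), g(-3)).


f(-3) = 10
g(-3) = -11
min = -11

-11


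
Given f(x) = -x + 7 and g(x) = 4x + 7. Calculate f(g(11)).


-44


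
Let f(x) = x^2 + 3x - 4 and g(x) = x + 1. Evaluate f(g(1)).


g(1) = 2
f(2) = 1*(2)^2 + 3*(2) - 4 = 6

6


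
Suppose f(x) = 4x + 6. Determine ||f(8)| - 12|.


f(8) = 38
|38| = 38
|38 - 12| = 26

26


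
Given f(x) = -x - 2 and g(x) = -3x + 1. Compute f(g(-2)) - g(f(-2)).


f(g(-2)) = -9
g(f(-2)) = 1
Difference = -10

-10


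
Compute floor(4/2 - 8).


4/2 = 2
2 - 8 = -6
floor(-6) = -6

-6


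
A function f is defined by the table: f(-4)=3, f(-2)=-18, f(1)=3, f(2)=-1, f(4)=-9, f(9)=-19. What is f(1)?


Reading from the table at x = 1

3


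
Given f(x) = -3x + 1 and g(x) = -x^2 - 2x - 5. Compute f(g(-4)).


40


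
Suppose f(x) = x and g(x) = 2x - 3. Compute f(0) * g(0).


0


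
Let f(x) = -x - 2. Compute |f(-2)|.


0


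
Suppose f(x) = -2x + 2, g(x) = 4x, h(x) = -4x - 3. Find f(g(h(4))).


h(4) = -19
g(-19) = -76
f(-76) = 154

154


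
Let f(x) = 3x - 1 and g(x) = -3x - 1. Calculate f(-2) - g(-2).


f(-2) = -7
g(-2) = 5
Difference = -12

-12


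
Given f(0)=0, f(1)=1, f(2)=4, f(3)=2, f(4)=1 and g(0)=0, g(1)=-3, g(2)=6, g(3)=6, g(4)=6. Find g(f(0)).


f(0) = 0
g(0) = 0

0


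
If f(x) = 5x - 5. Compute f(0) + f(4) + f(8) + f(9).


f(0) = -5
f(4) = 15
f(8) = 35
f(9) = 40
Sum = 85

85


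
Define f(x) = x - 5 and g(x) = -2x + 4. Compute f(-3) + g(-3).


f(-3) = -8
g(-3) = 10
Sum = 2

2


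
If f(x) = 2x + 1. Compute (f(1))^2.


f(1) = 3
(3)^2 = 9

9


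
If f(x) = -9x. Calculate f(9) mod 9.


f(9) = -81
-81 mod 9 = 0

0


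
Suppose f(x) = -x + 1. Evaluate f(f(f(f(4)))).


4


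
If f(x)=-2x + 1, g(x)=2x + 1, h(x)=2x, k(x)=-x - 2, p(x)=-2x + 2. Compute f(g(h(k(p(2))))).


p(2) = -2
k(-2) = 0
h(0) = 0
g(0) = 1
f(1) = -1

-1


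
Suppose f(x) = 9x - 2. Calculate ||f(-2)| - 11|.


f(-2) = -20
|-20| = 20
|20 - 11| = 9

9


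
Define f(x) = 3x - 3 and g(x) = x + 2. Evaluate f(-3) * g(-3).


12


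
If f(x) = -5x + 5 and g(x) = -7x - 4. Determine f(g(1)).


g(1) = -11
f(-11) = 60

60


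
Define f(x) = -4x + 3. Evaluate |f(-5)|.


23


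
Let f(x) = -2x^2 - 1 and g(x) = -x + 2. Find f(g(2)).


g(2) = 0
f(0) = (-2)*(0)^2 - 1 = -1

-1


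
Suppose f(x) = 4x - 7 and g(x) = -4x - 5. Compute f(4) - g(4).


f(4) = 9
g(4) = -21
Difference = 30

30


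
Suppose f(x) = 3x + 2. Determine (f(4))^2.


f(4) = 14
(14)^2 = 196

196


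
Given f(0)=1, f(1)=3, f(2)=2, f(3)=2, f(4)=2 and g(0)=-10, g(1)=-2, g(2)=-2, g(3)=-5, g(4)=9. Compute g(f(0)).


-2


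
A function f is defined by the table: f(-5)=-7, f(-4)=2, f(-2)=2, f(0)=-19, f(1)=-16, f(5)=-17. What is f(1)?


Reading from the table at x = 1

-16


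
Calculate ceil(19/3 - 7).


19/3 = 6.3333
6.3333 - 7 = -0.6667
ceil(-0.6667) = 0

0


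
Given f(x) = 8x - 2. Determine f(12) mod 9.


f(12) = 94
94 mod 9 = 4

4


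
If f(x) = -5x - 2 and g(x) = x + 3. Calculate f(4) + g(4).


f(4) = -22
g(4) = 7
Sum = -15

-15


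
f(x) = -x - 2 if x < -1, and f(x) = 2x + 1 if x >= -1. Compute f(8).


8 satisfies x >= -1
f(8) = 17

17


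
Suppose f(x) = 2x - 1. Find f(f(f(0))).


f(0) = -1
f(-1) = -3
f(-3) = -7

-7


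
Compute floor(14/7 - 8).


14/7 = 2
2 - 8 = -6
floor(-6) = -6

-6


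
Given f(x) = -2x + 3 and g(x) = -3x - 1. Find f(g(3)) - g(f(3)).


15


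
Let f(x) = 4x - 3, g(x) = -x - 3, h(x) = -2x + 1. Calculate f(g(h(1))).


h(1) = -1
g(-1) = -2
f(-2) = -11

-11


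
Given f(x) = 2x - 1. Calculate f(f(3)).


f(3) = 5
f(5) = 9

9


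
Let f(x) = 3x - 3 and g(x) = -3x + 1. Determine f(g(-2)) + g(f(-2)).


f(g(-2)) = 18
g(f(-2)) = 28
Sum = 46

46


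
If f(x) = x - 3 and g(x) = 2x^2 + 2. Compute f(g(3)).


g(3) = 20
f(20) = 17

17


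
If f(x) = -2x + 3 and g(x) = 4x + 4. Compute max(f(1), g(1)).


8


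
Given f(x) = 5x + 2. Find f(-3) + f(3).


f(-3) = -13
f(3) = 17
Sum = 4

4


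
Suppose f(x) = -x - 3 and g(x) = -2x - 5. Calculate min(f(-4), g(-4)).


1


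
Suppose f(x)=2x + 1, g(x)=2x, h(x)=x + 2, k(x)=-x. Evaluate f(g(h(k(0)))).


k(0) = 0
h(0) = 2
g(2) = 4
f(4) = 9

9


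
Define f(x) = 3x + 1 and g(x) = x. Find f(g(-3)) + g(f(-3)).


f(g(-3)) = -8
g(f(-3)) = -8
Sum = -16

-16


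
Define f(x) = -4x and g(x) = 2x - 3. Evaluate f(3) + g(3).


f(3) = -12
g(3) = 3
Sum = -9

-9


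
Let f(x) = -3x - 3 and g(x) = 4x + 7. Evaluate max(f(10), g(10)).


f(10) = -33
g(10) = 47
max = 47

47


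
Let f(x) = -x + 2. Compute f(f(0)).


f(0) = 2
f(2) = 0

0


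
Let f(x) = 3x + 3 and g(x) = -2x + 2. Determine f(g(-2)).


21


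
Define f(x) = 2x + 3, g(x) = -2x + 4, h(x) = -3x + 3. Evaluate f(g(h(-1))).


h(-1) = 6
g(6) = -8
f(-8) = -13

-13


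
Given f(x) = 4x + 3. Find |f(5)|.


23


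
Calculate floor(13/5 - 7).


13/5 = 2.6
2.6 - 7 = -4.4
floor(-4.4) = -5

-5


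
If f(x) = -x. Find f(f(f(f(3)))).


f(3) = -3
f(-3) = 3
f(3) = -3
f(-3) = 3

3


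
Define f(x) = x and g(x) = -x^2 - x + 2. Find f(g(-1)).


g(-1) = 2
f(2) = 2

2


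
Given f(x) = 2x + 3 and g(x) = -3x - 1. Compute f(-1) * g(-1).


f(-1) = 1
g(-1) = 2
Product = 2

2


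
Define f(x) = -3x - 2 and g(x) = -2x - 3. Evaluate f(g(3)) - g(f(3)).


f(g(3)) = 25
g(f(3)) = 19
Difference = 6

6


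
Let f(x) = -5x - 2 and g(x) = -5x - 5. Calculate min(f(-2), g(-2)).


f(-2) = 8
g(-2) = 5
min = 5

5


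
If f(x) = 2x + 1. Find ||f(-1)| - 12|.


11


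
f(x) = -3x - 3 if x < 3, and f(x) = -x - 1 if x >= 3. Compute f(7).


7 satisfies x >= 3
f(7) = -8

-8


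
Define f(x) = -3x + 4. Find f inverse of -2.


Solve -3x + 4 = -2
x = (-2 - 4) / (-3) = 2

2


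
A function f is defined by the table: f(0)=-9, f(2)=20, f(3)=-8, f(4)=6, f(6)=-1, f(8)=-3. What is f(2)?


Reading from the table at x = 2

20


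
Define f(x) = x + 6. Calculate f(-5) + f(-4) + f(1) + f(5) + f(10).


f(-5) = 1
f(-4) = 2
f(1) = 7
f(5) = 11
f(10) = 16
Sum = 37

37


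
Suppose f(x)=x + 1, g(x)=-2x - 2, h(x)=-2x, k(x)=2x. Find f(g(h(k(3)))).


k(3) = 6
h(6) = -12
g(-12) = 22
f(22) = 23

23


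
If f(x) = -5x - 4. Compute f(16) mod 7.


f(16) = -84
-84 mod 7 = 0

0


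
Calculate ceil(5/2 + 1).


5/2 = 2.5
2.5 + 1 = 3.5
ceil(3.5) = 4

4


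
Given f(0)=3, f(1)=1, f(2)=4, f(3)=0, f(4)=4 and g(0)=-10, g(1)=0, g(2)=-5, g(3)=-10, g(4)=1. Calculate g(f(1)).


f(1) = 1
g(1) = 0

0


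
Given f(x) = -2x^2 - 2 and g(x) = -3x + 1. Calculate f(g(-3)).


g(-3) = 10
f(10) = (-2)*(10)^2 - 2 = -202

-202


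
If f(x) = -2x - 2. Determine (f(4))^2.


100


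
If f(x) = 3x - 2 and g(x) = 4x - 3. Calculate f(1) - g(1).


f(1) = 1
g(1) = 1
Difference = 0

0


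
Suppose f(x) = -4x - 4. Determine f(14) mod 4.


f(14) = -60
-60 mod 4 = 0

0


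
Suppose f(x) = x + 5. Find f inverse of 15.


Solve x + 5 = 15
x = (15 - 5) / 1 = 10

10


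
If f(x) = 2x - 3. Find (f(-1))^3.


f(-1) = -5
(-5)^3 = -125

-125


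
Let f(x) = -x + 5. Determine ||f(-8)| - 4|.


f(-8) = 13
|13| = 13
|13 - 4| = 9

9


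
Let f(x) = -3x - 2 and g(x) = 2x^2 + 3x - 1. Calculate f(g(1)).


g(1) = 4
f(4) = -14

-14


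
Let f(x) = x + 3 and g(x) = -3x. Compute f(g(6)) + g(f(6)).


f(g(6)) = -15
g(f(6)) = -27
Sum = -42

-42


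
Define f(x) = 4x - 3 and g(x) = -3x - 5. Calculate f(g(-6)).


g(-6) = 13
f(13) = 49

49


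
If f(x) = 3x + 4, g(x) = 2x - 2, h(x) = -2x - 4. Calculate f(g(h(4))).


h(4) = -12
g(-12) = -26
f(-26) = -74

-74


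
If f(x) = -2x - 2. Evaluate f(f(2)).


f(2) = -6
f(-6) = 10

10


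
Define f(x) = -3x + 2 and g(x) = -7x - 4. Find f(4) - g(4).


f(4) = -10
g(4) = -32
Difference = 22

22


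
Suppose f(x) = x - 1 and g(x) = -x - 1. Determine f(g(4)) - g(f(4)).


-2


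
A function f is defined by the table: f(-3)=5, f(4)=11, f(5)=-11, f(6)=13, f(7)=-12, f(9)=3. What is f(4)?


11


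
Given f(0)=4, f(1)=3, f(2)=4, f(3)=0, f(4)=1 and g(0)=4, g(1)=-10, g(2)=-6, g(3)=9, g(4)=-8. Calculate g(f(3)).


f(3) = 0
g(0) = 4

4


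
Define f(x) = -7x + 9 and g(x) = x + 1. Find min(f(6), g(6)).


f(6) = -33
g(6) = 7
min = -33

-33


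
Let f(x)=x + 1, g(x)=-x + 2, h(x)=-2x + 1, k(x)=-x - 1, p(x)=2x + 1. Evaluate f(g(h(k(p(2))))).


-10


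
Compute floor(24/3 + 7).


24/3 = 8
8 + 7 = 15
floor(15) = 15

15


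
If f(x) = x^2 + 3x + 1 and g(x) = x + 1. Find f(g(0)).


5


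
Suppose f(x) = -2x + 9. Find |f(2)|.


f(2) = 5
|5| = 5

5


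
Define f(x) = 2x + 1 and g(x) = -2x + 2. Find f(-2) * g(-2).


f(-2) = -3
g(-2) = 6
Product = -18

-18


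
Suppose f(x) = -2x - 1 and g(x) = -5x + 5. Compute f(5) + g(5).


f(5) = -11
g(5) = -20
Sum = -31

-31


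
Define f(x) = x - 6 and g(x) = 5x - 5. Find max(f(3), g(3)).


f(3) = -3
g(3) = 10
max = 10

10


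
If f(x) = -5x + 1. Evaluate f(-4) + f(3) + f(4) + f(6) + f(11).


f(-4) = 21
f(3) = -14
f(4) = -19
f(6) = -29
f(11) = -54
Sum = -95

-95


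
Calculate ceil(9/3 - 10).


9/3 = 3
3 - 10 = -7
ceil(-7) = -7

-7


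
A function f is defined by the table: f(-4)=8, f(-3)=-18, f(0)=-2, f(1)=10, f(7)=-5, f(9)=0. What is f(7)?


Reading from the table at x = 7

-5


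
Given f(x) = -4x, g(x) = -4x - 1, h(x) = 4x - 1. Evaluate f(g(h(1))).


h(1) = 3
g(3) = -13
f(-13) = 52

52


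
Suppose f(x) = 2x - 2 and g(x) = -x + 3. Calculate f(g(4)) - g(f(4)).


f(g(4)) = -4
g(f(4)) = -3
Difference = -1

-1


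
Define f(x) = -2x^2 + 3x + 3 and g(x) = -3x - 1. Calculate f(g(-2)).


g(-2) = 5
f(5) = (-2)*(5)^2 + 3*(5) + 3 = -32

-32


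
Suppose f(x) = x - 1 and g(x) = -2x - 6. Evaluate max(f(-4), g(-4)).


f(-4) = -5
g(-4) = 2
max = 2

2


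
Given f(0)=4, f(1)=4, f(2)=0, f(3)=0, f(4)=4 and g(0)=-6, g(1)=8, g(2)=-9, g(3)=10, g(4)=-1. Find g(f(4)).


f(4) = 4
g(4) = -1

-1


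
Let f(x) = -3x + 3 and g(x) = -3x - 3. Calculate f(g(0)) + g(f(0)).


0


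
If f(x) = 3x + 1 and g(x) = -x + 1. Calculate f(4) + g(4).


f(4) = 13
g(4) = -3
Sum = 10

10


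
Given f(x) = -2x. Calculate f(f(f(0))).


0


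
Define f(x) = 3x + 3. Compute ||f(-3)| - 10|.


f(-3) = -6
|-6| = 6
|6 - 10| = 4

4


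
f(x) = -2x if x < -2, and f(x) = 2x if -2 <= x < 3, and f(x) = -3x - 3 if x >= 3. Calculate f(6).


6 satisfies x >= 3
f(6) = -21

-21


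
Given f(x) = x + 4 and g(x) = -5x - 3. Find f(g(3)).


g(3) = -18
f(-18) = -14

-14


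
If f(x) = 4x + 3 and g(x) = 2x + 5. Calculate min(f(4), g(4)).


f(4) = 19
g(4) = 13
min = 13

13


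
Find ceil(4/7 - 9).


4/7 = 0.5714
0.5714 - 9 = -8.4286
ceil(-8.4286) = -8

-8


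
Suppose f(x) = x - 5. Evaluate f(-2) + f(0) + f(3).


f(-2) = -7
f(0) = -5
f(3) = -2
Sum = -14

-14


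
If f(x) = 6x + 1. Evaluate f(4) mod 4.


1


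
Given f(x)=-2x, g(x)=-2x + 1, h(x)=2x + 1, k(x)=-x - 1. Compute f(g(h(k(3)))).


k(3) = -4
h(-4) = -7
g(-7) = 15
f(15) = -30

-30


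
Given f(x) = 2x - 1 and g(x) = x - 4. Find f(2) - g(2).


5


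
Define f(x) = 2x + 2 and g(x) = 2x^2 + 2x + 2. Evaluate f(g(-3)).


30


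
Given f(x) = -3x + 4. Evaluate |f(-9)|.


f(-9) = 31
|31| = 31

31


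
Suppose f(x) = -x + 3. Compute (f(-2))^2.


f(-2) = 5
(5)^2 = 25

25


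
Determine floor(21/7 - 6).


21/7 = 3
3 - 6 = -3
floor(-3) = -3

-3


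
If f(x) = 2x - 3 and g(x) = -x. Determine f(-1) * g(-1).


f(-1) = -5
g(-1) = 1
Product = -5

-5


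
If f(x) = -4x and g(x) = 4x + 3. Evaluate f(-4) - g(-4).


f(-4) = 16
g(-4) = -13
Difference = 29

29


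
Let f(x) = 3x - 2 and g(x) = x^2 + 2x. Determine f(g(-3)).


g(-3) = 3
f(3) = 7

7


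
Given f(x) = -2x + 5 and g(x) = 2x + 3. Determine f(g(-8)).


g(-8) = -13
f(-13) = 31

31


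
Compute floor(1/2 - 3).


1/2 = 0.5
0.5 - 3 = -2.5
floor(-2.5) = -3

-3


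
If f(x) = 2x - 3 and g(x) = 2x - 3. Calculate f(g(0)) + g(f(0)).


-18


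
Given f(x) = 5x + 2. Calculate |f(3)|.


f(3) = 17
|17| = 17

17


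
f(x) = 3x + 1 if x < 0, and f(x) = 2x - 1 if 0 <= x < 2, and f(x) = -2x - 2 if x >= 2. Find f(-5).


-5 satisfies x < 0
f(-5) = -14

-14


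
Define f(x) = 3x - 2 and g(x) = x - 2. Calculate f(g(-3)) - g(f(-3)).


f(g(-3)) = -17
g(f(-3)) = -13
Difference = -4

-4


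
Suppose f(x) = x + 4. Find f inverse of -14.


Solve x + 4 = -14
x = (-14 - 4) / 1 = -18

-18


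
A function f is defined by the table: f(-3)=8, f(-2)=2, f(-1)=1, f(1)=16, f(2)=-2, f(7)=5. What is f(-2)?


2


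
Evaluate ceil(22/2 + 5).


22/2 = 11
11 + 5 = 16
ceil(16) = 16

16


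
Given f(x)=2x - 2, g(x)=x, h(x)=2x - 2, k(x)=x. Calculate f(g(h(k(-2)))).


k(-2) = -2
h(-2) = -6
g(-6) = -6
f(-6) = -14

-14


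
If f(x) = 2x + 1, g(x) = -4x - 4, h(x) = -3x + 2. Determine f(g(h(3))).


49


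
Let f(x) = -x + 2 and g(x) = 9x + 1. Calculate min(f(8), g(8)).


f(8) = -6
g(8) = 73
min = -6

-6


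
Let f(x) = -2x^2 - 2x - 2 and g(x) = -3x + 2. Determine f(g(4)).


g(4) = -10
f(-10) = (-2)*(-10)^2 - 2*(-10) - 2 = -182

-182


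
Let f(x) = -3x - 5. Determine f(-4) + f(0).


f(-4) = 7
f(0) = -5
Sum = 2

2


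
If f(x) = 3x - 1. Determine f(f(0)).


-4


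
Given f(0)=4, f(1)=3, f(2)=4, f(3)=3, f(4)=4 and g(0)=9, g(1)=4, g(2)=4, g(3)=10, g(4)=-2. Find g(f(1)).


f(1) = 3
g(3) = 10

10


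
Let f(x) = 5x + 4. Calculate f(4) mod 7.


3


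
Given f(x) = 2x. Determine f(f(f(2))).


f(2) = 4
f(4) = 8
f(8) = 16

16


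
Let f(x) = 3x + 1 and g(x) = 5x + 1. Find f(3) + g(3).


f(3) = 10
g(3) = 16
Sum = 26

26


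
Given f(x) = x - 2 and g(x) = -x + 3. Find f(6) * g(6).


f(6) = 4
g(6) = -3
Product = -12

-12


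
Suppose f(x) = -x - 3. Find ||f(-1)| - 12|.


10


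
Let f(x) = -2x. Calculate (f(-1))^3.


8


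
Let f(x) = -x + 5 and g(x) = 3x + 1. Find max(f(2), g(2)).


7


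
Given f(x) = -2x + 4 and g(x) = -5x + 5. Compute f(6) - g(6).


f(6) = -8
g(6) = -25
Difference = 17

17


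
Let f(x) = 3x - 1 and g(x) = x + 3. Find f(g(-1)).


g(-1) = 2
f(2) = 5

5


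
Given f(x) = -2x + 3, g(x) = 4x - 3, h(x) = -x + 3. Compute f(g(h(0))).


h(0) = 3
g(3) = 9
f(9) = -15

-15


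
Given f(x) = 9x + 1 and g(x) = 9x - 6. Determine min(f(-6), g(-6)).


f(-6) = -53
g(-6) = -60
min = -60

-60


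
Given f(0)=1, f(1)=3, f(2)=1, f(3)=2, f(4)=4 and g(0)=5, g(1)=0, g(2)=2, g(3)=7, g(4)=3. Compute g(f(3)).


f(3) = 2
g(2) = 2

2


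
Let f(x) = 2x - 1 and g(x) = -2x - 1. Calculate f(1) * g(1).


f(1) = 1
g(1) = -3
Product = -3

-3


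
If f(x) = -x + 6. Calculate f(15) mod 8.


f(15) = -9
-9 mod 8 = 7

7


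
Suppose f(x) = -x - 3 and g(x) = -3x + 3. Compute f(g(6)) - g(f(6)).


f(g(6)) = 12
g(f(6)) = 30
Difference = -18

-18


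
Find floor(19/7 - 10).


19/7 = 2.7143
2.7143 - 10 = -7.2857
floor(-7.2857) = -8

-8


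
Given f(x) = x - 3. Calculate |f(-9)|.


f(-9) = -12
|-12| = 12

12


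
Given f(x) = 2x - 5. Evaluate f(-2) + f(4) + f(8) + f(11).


f(-2) = -9
f(4) = 3
f(8) = 11
f(11) = 17
Sum = 22

22


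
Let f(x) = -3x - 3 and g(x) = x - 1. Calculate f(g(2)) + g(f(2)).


f(g(2)) = -6
g(f(2)) = -10
Sum = -16

-16


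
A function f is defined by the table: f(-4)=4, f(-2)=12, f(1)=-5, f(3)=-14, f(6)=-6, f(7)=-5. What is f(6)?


-6


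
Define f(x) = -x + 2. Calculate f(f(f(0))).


f(0) = 2
f(2) = 0
f(0) = 2

2


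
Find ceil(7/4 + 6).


8


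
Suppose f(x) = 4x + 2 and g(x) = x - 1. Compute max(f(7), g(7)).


30


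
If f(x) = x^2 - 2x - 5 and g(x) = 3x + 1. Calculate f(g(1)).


3


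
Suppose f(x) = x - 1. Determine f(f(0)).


f(0) = -1
f(-1) = -2

-2


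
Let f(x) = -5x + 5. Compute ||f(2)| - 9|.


f(2) = -5
|-5| = 5
|5 - 9| = 4

4


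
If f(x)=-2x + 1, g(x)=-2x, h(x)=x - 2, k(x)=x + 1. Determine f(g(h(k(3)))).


k(3) = 4
h(4) = 2
g(2) = -4
f(-4) = 9

9


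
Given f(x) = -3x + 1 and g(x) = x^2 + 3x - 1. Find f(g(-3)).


g(-3) = -1
f(-1) = 4

4


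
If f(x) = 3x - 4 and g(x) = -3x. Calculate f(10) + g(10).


-4


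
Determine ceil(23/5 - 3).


23/5 = 4.6
4.6 - 3 = 1.6
ceil(1.6) = 2

2


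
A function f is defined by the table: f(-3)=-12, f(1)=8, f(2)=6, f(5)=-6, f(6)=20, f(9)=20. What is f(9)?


20


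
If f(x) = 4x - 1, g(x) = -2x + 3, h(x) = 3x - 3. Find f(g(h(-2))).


h(-2) = -9
g(-9) = 21
f(21) = 83

83


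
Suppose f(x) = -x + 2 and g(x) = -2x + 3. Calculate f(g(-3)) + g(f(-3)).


f(g(-3)) = -7
g(f(-3)) = -7
Sum = -14

-14


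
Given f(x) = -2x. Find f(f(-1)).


f(-1) = 2
f(2) = -4

-4


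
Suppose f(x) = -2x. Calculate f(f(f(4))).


f(4) = -8
f(-8) = 16
f(16) = -32

-32


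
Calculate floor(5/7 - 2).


5/7 = 0.7143
0.7143 - 2 = -1.2857
floor(-1.2857) = -2

-2


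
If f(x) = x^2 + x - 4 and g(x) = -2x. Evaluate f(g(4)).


52


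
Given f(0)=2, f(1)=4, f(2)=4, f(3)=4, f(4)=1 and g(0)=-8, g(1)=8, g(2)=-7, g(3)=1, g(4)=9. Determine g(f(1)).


f(1) = 4
g(4) = 9

9


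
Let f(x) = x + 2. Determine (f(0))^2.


f(0) = 2
(2)^2 = 4

4


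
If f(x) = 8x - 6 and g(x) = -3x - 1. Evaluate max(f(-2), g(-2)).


f(-2) = -22
g(-2) = 5
max = 5

5


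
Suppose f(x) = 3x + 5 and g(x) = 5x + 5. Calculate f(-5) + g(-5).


f(-5) = -10
g(-5) = -20
Sum = -30

-30


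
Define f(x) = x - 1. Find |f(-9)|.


f(-9) = -10
|-10| = 10

10


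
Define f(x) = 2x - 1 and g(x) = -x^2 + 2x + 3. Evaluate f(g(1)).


g(1) = 4
f(4) = 7

7


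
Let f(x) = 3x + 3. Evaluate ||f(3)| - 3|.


9


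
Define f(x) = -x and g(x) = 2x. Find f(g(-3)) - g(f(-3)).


f(g(-3)) = 6
g(f(-3)) = 6
Difference = 0

0


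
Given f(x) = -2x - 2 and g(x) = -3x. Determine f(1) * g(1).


f(1) = -4
g(1) = -3
Product = 12

12


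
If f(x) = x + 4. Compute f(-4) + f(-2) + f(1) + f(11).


f(-4) = 0
f(-2) = 2
f(1) = 5
f(11) = 15
Sum = 22

22


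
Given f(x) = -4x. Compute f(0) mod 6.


0


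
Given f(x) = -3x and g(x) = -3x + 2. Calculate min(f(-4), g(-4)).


12


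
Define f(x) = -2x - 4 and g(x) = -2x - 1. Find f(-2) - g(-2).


f(-2) = 0
g(-2) = 3
Difference = -3

-3


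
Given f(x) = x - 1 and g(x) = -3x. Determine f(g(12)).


g(12) = -36
f(-36) = -37

-37


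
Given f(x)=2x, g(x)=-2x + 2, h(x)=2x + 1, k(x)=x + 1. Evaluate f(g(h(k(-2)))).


k(-2) = -1
h(-1) = -1
g(-1) = 4
f(4) = 8

8


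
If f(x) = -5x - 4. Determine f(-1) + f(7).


f(-1) = 1
f(7) = -39
Sum = -38

-38


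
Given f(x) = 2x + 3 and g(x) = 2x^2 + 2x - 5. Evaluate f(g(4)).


g(4) = 35
f(35) = 73

73


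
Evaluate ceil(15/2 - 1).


15/2 = 7.5
7.5 - 1 = 6.5
ceil(6.5) = 7

7


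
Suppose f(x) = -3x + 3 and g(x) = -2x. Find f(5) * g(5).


120


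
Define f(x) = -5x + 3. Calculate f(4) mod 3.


1


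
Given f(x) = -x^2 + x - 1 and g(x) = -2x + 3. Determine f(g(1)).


-1


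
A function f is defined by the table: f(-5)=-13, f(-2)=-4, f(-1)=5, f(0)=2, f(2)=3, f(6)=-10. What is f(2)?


Reading from the table at x = 2

3


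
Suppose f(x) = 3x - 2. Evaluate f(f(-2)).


f(-2) = -8
f(-8) = -26

-26


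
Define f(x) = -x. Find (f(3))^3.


-27


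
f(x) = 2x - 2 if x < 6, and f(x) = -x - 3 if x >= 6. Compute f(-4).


-4 satisfies x < 6
f(-4) = -10

-10


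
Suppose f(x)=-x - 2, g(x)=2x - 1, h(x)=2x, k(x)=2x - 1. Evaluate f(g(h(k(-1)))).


k(-1) = -3
h(-3) = -6
g(-6) = -13
f(-13) = 11

11


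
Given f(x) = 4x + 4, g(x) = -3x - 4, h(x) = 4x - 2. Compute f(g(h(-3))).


h(-3) = -14
g(-14) = 38
f(38) = 156

156


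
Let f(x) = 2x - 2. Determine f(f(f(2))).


f(2) = 2
f(2) = 2
f(2) = 2

2


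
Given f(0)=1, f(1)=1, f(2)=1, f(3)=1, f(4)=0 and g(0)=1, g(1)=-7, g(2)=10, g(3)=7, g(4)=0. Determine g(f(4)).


f(4) = 0
g(0) = 1

1


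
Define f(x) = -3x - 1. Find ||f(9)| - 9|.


f(9) = -28
|-28| = 28
|28 - 9| = 19

19


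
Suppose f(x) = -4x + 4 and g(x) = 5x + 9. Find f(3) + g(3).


16


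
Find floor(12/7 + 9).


10


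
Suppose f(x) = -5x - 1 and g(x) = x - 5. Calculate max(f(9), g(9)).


4


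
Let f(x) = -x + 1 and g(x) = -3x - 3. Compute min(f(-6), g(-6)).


f(-6) = 7
g(-6) = 15
min = 7

7


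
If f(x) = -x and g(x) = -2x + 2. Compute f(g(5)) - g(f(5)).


f(g(5)) = 8
g(f(5)) = 12
Difference = -4

-4


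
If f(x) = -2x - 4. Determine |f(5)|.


14


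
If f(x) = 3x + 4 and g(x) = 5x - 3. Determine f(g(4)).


55


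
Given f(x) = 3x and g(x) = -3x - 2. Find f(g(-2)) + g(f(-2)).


f(g(-2)) = 12
g(f(-2)) = 16
Sum = 28

28


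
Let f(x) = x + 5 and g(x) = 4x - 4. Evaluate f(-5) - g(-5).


f(-5) = 0
g(-5) = -24
Difference = 24

24


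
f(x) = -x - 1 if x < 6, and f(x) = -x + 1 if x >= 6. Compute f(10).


10 satisfies x >= 6
f(10) = -9

-9


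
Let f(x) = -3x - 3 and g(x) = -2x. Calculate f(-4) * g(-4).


f(-4) = 9
g(-4) = 8
Product = 72

72


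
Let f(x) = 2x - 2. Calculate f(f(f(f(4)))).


f(4) = 6
f(6) = 10
f(10) = 18
f(18) = 34

34


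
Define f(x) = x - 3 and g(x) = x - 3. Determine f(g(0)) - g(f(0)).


f(g(0)) = -6
g(f(0)) = -6
Difference = 0

0


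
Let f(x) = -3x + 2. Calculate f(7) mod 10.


f(7) = -19
-19 mod 10 = 1

1


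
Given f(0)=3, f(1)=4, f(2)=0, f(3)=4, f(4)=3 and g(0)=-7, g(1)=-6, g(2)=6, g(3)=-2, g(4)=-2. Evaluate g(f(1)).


f(1) = 4
g(4) = -2

-2


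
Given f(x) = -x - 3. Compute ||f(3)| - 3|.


f(3) = -6
|-6| = 6
|6 - 3| = 3

3


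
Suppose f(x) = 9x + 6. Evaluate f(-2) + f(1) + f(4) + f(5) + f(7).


165


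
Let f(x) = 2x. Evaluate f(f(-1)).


f(-1) = -2
f(-2) = -4

-4


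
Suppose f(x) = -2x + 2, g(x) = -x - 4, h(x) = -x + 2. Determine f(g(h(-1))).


h(-1) = 3
g(3) = -7
f(-7) = 16

16


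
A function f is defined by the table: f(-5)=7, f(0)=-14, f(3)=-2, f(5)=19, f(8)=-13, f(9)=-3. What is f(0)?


Reading from the table at x = 0

-14


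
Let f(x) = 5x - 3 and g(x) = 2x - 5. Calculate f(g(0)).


g(0) = -5
f(-5) = -28

-28


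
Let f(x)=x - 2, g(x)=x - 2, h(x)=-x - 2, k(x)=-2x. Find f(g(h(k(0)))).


k(0) = 0
h(0) = -2
g(-2) = -4
f(-4) = -6

-6


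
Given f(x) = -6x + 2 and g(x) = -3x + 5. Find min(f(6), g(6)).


-34


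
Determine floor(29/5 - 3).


29/5 = 5.8
5.8 - 3 = 2.8
floor(2.8) = 2

2


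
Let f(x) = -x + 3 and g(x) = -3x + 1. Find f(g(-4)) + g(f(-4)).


f(g(-4)) = -10
g(f(-4)) = -20
Sum = -30

-30


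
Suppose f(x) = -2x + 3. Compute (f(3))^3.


f(3) = -3
(-3)^3 = -27

-27


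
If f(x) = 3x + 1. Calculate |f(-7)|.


f(-7) = -20
|-20| = 20

20


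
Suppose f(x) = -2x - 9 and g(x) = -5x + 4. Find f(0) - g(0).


-13


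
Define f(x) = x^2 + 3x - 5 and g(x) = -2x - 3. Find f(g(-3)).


g(-3) = 3
f(3) = 1*(3)^2 + 3*(3) - 5 = 13

13


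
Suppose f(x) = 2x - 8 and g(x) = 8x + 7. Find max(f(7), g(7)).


63


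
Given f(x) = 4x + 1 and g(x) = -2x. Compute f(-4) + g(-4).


f(-4) = -15
g(-4) = 8
Sum = -7

-7


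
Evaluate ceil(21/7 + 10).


21/7 = 3
3 + 10 = 13
ceil(13) = 13

13


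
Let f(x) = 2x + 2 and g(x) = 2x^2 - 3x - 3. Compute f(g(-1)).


g(-1) = 2
f(2) = 6

6


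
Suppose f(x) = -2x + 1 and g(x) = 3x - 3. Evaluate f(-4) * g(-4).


f(-4) = 9
g(-4) = -15
Product = -135

-135


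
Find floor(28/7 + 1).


28/7 = 4
4 + 1 = 5
floor(5) = 5

5


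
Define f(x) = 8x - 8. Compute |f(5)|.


f(5) = 32
|32| = 32

32


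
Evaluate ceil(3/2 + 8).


3/2 = 1.5
1.5 + 8 = 9.5
ceil(9.5) = 10

10


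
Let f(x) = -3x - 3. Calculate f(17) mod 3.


f(17) = -54
-54 mod 3 = 0

0


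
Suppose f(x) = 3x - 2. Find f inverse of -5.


Solve 3x - 2 = -5
x = (-5 + 2) / 3 = -1

-1


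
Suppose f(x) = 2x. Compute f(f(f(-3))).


-24


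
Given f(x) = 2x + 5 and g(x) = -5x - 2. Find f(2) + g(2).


f(2) = 9
g(2) = -12
Sum = -3

-3


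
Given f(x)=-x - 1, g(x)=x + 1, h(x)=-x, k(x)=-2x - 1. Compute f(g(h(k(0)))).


k(0) = -1
h(-1) = 1
g(1) = 2
f(2) = -3

-3


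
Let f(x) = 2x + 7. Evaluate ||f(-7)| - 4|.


f(-7) = -7
|-7| = 7
|7 - 4| = 3

3


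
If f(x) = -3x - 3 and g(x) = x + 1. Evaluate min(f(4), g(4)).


f(4) = -15
g(4) = 5
min = -15

-15


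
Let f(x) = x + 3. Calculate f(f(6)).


f(6) = 9
f(9) = 12

12


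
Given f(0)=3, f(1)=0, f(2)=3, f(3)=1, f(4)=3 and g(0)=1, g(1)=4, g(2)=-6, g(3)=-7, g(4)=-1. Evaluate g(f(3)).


f(3) = 1
g(1) = 4

4


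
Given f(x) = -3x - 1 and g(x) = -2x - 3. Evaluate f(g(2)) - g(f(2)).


9


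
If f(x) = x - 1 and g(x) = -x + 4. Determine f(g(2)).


g(2) = 2
f(2) = 1

1


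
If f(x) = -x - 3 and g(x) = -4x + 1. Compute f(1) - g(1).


-1


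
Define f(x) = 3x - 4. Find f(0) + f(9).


f(0) = -4
f(9) = 23
Sum = 19

19


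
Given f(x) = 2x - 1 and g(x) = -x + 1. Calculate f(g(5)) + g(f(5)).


-17


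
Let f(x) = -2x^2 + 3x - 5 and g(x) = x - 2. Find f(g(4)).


g(4) = 2
f(2) = (-2)*(2)^2 + 3*(2) - 5 = -7

-7


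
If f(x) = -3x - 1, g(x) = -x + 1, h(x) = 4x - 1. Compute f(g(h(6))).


h(6) = 23
g(23) = -22
f(-22) = 65

65


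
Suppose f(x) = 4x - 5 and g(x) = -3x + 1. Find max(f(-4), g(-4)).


f(-4) = -21
g(-4) = 13
max = 13

13


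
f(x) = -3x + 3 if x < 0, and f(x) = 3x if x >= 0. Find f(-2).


-2 satisfies x < 0
f(-2) = 9

9


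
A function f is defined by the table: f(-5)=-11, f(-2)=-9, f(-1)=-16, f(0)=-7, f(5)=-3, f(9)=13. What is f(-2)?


Reading from the table at x = -2

-9


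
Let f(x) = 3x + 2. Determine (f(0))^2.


f(0) = 2
(2)^2 = 4

4


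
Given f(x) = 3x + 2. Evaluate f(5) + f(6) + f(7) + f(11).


95


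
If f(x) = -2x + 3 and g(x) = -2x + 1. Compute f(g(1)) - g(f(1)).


f(g(1)) = 5
g(f(1)) = -1
Difference = 6

6


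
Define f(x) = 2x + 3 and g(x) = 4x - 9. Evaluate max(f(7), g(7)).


f(7) = 17
g(7) = 19
max = 19

19


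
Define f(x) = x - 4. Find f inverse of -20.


Solve x - 4 = -20
x = (-20 + 4) / 1 = -16

-16


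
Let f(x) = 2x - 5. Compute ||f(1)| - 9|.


f(1) = -3
|-3| = 3
|3 - 9| = 6

6


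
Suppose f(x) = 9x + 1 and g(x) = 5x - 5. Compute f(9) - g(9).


f(9) = 82
g(9) = 40
Difference = 42

42


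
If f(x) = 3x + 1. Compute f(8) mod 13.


12


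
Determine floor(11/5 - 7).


11/5 = 2.2
2.2 - 7 = -4.8
floor(-4.8) = -5

-5


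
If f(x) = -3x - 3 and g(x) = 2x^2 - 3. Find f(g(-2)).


g(-2) = 5
f(5) = -18

-18


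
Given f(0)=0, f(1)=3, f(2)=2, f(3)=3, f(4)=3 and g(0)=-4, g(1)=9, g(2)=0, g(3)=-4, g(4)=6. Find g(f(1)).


f(1) = 3
g(3) = -4

-4


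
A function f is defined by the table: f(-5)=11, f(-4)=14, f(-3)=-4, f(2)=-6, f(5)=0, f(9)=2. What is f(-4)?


14


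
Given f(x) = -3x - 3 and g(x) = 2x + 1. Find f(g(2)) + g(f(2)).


f(g(2)) = -18
g(f(2)) = -17
Sum = -35

-35


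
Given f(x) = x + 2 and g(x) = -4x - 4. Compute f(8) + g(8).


f(8) = 10
g(8) = -36
Sum = -26

-26


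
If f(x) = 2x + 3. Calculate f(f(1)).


f(1) = 5
f(5) = 13

13


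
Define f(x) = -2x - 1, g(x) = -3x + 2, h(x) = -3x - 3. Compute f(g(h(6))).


-131


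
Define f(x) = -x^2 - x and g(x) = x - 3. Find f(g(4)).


g(4) = 1
f(1) = (-1)*(1)^2 - 1*(1) = -2

-2


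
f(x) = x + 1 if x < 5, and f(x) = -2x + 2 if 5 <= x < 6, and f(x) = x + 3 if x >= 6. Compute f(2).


2 satisfies x < 5
f(2) = 3

3


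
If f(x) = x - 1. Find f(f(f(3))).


f(3) = 2
f(2) = 1
f(1) = 0

0


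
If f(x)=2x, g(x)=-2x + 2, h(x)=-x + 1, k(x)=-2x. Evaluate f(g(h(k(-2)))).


k(-2) = 4
h(4) = -3
g(-3) = 8
f(8) = 16

16


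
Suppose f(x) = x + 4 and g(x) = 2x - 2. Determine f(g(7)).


g(7) = 12
f(12) = 16

16


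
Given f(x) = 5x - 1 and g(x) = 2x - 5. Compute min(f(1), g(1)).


-3


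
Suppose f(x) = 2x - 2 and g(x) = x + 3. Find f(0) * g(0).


f(0) = -2
g(0) = 3
Product = -6

-6


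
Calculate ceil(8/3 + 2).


8/3 = 2.6667
2.6667 + 2 = 4.6667
ceil(4.6667) = 5

5


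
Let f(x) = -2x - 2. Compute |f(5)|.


f(5) = -12
|-12| = 12

12


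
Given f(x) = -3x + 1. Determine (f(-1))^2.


f(-1) = 4
(4)^2 = 16

16
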